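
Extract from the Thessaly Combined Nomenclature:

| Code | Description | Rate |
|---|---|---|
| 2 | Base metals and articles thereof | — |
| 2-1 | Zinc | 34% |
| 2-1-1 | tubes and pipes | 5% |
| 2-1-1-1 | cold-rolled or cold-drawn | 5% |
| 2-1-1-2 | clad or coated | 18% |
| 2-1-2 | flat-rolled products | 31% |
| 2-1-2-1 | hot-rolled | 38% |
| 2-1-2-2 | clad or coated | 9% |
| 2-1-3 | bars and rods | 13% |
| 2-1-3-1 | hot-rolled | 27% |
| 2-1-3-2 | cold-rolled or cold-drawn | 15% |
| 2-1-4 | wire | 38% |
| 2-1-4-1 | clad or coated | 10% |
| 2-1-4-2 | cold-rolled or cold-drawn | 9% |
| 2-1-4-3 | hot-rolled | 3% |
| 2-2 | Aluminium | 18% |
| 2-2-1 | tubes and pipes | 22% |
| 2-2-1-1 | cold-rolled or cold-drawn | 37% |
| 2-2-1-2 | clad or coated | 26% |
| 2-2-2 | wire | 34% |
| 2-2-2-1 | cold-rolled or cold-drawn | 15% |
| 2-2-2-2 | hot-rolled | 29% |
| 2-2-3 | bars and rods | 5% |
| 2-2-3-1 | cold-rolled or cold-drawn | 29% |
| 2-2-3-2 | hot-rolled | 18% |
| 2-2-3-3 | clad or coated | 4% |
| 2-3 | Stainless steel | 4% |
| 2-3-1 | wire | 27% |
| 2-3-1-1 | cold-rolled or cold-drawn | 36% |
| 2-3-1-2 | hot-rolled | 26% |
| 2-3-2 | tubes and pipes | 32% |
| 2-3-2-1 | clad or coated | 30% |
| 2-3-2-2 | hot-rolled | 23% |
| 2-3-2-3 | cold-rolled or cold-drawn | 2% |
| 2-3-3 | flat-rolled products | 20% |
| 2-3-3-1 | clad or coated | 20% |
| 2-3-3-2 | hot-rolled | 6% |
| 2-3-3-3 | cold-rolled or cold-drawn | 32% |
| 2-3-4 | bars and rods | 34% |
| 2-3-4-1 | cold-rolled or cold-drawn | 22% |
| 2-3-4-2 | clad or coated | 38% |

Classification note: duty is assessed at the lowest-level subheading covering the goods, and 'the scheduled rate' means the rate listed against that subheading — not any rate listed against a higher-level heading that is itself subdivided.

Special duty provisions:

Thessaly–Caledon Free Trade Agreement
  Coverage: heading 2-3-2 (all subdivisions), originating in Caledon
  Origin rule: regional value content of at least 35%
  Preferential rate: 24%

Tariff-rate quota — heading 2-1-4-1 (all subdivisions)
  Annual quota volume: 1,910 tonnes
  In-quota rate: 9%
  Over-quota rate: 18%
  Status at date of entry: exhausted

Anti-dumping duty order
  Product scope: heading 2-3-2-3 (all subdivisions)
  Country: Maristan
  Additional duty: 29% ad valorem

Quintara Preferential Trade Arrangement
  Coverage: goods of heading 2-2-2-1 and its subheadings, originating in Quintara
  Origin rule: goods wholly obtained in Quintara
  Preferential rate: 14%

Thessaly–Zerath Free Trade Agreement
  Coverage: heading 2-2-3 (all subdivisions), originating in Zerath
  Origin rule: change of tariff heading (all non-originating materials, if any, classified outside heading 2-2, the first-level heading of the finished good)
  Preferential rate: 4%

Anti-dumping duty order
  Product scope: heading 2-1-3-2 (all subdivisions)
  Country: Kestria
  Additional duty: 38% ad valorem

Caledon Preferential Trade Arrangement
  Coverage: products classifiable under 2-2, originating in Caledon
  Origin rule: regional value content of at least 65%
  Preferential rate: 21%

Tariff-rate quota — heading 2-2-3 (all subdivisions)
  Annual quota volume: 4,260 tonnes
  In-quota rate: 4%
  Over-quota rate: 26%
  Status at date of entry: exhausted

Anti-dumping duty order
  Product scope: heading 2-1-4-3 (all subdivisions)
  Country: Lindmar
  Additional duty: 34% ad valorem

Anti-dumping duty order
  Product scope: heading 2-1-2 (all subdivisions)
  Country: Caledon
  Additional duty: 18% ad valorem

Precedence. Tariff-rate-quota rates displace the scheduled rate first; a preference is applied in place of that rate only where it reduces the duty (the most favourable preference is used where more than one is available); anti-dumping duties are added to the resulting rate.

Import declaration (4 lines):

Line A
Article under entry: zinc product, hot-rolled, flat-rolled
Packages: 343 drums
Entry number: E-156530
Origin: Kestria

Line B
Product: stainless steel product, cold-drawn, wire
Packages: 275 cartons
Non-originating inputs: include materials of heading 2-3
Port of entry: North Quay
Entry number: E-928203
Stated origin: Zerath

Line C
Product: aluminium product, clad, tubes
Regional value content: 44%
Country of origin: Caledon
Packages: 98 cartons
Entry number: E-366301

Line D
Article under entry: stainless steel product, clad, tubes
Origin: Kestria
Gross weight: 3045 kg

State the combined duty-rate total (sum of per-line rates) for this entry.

Line A: zinc → 2-1; flat-rolled → 2-1-2; hot-rolled → 2-1-2-1. Scheduled 38%. No special measure applies. → 38%.
Line B: stainless steel → 2-3; wire → 2-3-1; cold-drawn → 2-3-1-1. Scheduled 36%. Zerath agreement on 2-2-3: 2-3-1-1 not covered. → 36%.
Line C: aluminium → 2-2; tubes → 2-2-1; clad → 2-2-1-2. Scheduled 26%. Caledon agreement on 2-3-2: 2-2-1-2 not covered; Caledon agreement on 2-2: RVC < 65%. → 26%.
Line D: stainless steel → 2-3; tubes → 2-3-2; clad → 2-3-2-1. Scheduled 30%. No special measure applies. → 30%.
Sum: 38% + 36% + 26% + 30% = 130%.

130%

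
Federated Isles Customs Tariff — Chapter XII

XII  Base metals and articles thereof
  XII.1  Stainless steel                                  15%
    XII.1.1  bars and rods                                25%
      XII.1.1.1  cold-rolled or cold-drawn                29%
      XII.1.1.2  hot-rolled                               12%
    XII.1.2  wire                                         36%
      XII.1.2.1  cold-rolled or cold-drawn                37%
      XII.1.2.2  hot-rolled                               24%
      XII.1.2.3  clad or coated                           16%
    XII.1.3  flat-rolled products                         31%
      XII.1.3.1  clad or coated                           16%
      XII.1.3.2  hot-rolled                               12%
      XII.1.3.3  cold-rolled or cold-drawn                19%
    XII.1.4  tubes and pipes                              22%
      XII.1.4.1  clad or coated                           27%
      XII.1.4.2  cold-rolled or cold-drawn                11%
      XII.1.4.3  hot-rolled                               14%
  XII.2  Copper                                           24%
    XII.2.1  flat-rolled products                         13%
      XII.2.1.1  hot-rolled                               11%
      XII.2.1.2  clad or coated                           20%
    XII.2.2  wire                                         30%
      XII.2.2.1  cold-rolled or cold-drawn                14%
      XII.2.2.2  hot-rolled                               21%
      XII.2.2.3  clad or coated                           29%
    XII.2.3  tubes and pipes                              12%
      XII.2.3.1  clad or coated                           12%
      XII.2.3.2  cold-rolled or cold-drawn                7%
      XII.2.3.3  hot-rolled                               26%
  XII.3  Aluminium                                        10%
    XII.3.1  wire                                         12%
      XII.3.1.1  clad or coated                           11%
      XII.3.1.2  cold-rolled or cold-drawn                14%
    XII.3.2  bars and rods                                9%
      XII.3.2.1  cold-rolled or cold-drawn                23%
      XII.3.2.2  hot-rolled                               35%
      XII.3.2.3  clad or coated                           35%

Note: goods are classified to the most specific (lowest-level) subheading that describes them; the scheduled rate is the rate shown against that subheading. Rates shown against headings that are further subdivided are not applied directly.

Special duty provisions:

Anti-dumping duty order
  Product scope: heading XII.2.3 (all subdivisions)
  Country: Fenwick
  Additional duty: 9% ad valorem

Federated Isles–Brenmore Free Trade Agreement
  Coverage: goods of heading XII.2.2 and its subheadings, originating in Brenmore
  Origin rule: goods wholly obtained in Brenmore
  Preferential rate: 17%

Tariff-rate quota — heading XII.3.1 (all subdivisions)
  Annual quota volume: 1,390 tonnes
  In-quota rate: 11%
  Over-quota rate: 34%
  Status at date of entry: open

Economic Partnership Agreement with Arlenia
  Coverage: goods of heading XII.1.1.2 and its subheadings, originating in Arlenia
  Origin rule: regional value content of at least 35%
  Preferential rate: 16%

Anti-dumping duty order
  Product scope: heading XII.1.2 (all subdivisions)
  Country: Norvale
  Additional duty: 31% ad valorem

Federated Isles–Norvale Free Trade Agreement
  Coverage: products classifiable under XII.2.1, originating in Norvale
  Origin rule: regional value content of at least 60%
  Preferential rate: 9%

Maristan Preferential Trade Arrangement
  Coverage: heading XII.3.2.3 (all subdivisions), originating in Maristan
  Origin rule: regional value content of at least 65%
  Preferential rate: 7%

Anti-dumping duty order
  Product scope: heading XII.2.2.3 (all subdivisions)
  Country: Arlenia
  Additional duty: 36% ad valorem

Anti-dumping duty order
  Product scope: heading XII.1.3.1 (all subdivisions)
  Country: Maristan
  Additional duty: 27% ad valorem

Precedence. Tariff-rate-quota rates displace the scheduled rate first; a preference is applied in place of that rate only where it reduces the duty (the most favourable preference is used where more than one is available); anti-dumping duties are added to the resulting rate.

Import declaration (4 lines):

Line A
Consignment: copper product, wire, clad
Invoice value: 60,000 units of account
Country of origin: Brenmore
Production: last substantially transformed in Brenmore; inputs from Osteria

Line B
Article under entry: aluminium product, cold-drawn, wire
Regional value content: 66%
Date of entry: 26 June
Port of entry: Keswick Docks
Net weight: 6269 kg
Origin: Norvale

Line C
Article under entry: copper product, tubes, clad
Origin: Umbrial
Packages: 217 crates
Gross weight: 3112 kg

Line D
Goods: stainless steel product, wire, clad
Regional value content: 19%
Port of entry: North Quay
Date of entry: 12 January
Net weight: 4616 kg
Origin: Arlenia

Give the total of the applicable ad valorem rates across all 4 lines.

68%

Line A: copper → XII.2; wire → XII.2.2; clad → XII.2.2.3. Scheduled 29%. Brenmore agreement on XII.2.2: not wholly obtained. → 29%.
Line B: aluminium → XII.3; wire → XII.3.1; cold-drawn → XII.3.1.2. Scheduled 14%. quota on XII.3.1 open → in-quota 11%; Norvale agreement on XII.2.1: XII.3.1.2 not covered. → 11%.
Line C: copper → XII.2; tubes → XII.2.3; clad → XII.2.3.1. Scheduled 12%. No special measure applies. → 12%.
Line D: stainless steel → XII.1; wire → XII.1.2; clad → XII.1.2.3. Scheduled 16%. Arlenia agreement on XII.1.1.2: XII.1.2.3 not covered. → 16%.
Sum: 29% + 11% + 12% + 16% = 68%.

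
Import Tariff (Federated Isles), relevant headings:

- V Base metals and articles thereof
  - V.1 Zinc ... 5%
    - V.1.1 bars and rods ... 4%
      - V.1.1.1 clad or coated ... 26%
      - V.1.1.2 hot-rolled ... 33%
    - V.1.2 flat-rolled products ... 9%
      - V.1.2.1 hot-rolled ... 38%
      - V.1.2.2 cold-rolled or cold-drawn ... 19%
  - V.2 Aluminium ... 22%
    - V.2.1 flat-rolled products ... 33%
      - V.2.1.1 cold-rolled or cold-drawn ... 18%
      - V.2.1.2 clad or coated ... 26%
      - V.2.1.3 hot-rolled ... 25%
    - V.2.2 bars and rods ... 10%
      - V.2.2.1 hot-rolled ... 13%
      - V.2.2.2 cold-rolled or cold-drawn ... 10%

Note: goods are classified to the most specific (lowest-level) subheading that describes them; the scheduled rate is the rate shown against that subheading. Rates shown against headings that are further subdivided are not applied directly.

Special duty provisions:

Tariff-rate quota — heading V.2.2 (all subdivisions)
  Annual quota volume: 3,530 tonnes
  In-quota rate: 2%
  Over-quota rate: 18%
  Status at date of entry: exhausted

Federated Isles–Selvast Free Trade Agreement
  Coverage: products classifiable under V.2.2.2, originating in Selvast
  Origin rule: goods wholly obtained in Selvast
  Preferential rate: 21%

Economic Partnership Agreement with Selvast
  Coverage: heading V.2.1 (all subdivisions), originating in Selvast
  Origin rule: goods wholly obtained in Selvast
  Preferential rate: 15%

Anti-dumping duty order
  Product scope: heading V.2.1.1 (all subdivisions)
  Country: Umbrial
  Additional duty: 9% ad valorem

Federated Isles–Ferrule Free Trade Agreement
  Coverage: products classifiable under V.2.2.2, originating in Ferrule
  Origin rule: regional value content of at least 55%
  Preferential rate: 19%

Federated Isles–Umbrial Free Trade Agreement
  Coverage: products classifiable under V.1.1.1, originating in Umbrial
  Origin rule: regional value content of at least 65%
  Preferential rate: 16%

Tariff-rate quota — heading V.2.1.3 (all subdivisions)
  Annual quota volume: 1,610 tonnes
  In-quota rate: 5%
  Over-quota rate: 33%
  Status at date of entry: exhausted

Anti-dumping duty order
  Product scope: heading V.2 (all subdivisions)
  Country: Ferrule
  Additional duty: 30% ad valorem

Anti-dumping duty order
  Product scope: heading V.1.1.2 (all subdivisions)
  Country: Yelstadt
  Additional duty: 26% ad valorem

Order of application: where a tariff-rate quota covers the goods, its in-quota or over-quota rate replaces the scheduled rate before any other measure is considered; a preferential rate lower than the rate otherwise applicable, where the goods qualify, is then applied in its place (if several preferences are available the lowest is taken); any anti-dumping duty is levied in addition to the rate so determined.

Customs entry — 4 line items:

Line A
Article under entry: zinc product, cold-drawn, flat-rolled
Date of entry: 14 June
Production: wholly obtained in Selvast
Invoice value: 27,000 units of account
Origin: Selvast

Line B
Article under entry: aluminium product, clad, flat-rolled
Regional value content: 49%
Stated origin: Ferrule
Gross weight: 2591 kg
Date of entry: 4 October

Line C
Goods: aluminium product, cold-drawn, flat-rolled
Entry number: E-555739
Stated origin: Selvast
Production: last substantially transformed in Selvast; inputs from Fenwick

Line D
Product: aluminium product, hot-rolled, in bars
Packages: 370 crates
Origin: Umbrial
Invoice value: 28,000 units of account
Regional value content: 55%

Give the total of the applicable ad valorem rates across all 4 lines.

Line A: zinc → V.1; flat-rolled → V.1.2; cold-drawn → V.1.2.2. Scheduled 19%. Selvast agreement on V.2.2.2: V.1.2.2 not covered; Selvast agreement on V.2.1: V.1.2.2 not covered. → 19%.
Line B: aluminium → V.2; flat-rolled → V.2.1; clad → V.2.1.2. Scheduled 26%. Ferrule agreement on V.2.2.2: V.2.1.2 not covered; anti-dumping (Ferrule, V.2): +30%; total 26% + 30% = 56%. → 56%.
Line C: aluminium → V.2; flat-rolled → V.2.1; cold-drawn → V.2.1.1. Scheduled 18%. Selvast agreement on V.2.2.2: V.2.1.1 not covered; Selvast agreement on V.2.1: not wholly obtained. → 18%.
Line D: aluminium → V.2; in bars → V.2.2; hot-rolled → V.2.2.1. Scheduled 13%. quota on V.2.2 exhausted → over-quota 18%; Umbrial agreement on V.1.1.1: V.2.2.1 not covered. → 18%.
Sum: 19% + 56% + 18% + 18% = 111%.

111%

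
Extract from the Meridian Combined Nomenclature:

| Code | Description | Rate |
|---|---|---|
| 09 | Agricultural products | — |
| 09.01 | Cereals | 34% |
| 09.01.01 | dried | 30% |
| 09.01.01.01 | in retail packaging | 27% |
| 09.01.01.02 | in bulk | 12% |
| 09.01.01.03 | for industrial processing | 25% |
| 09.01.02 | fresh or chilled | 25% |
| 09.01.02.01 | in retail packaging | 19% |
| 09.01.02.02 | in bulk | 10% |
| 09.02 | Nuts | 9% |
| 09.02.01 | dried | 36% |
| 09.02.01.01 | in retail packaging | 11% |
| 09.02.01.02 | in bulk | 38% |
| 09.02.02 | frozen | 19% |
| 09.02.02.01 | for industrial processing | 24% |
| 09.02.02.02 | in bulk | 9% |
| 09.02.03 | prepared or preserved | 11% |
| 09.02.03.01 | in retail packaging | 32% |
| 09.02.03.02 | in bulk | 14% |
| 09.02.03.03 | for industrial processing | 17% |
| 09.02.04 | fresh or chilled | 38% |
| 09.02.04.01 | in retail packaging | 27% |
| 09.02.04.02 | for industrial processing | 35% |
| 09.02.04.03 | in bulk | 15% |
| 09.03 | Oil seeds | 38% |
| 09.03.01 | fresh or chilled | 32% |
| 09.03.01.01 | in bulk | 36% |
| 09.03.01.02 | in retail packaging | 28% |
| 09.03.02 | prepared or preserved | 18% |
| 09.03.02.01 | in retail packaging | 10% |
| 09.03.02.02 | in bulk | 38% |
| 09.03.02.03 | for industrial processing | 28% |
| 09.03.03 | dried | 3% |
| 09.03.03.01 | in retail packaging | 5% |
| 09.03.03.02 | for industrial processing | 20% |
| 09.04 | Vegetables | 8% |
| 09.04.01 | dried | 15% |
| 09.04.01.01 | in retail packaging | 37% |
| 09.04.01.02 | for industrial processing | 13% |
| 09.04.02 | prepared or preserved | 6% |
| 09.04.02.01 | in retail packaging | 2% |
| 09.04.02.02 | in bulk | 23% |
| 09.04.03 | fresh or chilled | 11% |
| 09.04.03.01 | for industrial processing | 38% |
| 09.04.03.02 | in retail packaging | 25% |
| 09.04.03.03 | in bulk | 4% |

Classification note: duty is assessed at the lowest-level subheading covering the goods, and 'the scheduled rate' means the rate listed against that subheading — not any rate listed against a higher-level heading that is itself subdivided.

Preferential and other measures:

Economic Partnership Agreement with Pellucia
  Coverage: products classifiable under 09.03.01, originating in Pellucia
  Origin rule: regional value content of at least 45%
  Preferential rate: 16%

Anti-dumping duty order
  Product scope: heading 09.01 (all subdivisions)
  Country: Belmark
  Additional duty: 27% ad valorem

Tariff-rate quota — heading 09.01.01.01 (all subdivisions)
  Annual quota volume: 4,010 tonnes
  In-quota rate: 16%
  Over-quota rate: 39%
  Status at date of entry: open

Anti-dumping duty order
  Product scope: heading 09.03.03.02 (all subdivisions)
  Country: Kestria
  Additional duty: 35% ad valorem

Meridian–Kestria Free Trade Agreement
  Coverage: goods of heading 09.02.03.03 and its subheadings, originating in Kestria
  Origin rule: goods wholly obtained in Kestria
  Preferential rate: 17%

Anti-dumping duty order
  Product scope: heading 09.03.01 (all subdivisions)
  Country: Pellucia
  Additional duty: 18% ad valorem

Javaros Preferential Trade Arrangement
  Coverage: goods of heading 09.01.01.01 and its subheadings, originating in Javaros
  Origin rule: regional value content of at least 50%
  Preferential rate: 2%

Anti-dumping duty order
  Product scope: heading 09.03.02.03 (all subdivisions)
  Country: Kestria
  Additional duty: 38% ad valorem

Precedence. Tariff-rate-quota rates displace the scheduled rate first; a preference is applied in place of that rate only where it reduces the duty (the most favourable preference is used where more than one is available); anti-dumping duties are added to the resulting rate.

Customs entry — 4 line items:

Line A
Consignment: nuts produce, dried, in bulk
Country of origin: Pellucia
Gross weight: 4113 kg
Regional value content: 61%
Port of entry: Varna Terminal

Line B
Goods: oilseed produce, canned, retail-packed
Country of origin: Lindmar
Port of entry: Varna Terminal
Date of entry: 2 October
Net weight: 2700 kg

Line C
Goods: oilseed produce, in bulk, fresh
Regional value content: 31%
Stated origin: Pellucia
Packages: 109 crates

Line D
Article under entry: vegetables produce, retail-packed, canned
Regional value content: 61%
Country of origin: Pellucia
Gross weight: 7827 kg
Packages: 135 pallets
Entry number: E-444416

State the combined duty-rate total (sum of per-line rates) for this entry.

104%

Line A: nuts → 09.02; dried → 09.02.01; in bulk → 09.02.01.02. Scheduled 38%. Pellucia agreement on 09.03.01: 09.02.01.02 not covered. → 38%.
Line B: oilseed → 09.03; canned → 09.03.02; retail-packed → 09.03.02.01. Scheduled 10%. No special measure applies. → 10%.
Line C: oilseed → 09.03; fresh → 09.03.01; in bulk → 09.03.01.01. Scheduled 36%. Pellucia agreement on 09.03.01: RVC < 45%; anti-dumping (Pellucia, 09.03.01): +18%; total 36% + 18% = 54%. → 54%.
Line D: vegetables → 09.04; canned → 09.04.02; retail-packed → 09.04.02.01. Scheduled 2%. Pellucia agreement on 09.03.01: 09.04.02.01 not covered. → 2%.
Sum: 38% + 10% + 54% + 2% = 104%.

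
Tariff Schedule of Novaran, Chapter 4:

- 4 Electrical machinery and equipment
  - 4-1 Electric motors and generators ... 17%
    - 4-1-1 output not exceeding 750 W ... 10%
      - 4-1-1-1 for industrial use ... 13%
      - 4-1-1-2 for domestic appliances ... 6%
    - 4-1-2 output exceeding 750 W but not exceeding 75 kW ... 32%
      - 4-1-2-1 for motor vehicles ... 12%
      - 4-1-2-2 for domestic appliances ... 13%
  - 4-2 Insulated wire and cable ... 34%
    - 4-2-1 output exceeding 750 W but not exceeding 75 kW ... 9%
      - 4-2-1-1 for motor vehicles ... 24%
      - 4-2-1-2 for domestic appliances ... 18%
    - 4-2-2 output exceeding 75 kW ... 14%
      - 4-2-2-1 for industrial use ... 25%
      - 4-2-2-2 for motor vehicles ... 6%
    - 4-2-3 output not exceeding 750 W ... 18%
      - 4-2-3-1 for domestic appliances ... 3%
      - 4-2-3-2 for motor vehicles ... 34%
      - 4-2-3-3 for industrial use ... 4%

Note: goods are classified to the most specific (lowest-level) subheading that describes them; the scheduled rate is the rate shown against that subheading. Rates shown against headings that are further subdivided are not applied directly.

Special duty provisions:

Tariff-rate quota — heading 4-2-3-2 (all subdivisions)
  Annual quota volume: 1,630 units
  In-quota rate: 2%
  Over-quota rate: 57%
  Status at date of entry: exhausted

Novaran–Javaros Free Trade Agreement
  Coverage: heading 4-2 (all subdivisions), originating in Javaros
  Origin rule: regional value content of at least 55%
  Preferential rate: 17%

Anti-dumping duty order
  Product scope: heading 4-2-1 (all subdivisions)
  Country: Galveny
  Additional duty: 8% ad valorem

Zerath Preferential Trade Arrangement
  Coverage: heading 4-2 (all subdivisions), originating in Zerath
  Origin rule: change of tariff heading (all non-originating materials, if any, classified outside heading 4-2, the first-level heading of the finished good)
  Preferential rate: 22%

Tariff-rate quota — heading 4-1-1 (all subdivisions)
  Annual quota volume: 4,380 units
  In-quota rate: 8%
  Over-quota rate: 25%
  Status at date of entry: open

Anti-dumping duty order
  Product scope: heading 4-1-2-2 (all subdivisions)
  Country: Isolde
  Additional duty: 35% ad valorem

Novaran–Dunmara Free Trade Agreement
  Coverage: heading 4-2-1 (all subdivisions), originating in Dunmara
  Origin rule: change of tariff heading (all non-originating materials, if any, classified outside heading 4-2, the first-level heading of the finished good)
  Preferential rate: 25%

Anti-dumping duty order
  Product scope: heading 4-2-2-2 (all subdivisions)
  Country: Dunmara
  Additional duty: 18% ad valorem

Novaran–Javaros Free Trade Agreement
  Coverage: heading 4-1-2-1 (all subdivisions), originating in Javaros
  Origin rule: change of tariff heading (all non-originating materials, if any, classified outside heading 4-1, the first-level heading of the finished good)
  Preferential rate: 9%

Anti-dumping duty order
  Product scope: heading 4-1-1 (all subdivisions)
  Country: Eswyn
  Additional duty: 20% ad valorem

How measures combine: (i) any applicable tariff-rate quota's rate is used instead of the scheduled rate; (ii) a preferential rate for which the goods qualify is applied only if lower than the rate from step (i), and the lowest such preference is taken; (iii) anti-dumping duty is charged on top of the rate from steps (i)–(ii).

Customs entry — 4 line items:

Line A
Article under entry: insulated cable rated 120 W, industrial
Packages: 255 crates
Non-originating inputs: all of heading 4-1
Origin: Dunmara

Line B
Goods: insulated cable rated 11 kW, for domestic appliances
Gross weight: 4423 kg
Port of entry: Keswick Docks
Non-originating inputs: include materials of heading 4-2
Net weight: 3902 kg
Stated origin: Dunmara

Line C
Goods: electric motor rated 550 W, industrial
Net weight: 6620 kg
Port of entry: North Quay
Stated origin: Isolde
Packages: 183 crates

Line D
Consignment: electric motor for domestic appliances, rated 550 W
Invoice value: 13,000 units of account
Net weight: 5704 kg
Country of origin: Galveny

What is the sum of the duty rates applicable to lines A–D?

38%

Line A: insulated cable → 4-2; rated 120 W → 4-2-3; industrial → 4-2-3-3. Scheduled 4%. Dunmara agreement on 4-2-1: 4-2-3-3 not covered. → 4%.
Line B: insulated cable → 4-2; rated 11 kW → 4-2-1; for domestic appliances → 4-2-1-2. Scheduled 18%. Dunmara agreement on 4-2-1: CTH not met. → 18%.
Line C: electric motor → 4-1; rated 550 W → 4-1-1; industrial → 4-1-1-1. Scheduled 13%. quota on 4-1-1 open → in-quota 8%. → 8%.
Line D: electric motor → 4-1; rated 550 W → 4-1-1; for domestic appliances → 4-1-1-2. Scheduled 6%. quota on 4-1-1 open → in-quota 8%. → 8%.
Sum: 4% + 18% + 8% + 8% = 38%.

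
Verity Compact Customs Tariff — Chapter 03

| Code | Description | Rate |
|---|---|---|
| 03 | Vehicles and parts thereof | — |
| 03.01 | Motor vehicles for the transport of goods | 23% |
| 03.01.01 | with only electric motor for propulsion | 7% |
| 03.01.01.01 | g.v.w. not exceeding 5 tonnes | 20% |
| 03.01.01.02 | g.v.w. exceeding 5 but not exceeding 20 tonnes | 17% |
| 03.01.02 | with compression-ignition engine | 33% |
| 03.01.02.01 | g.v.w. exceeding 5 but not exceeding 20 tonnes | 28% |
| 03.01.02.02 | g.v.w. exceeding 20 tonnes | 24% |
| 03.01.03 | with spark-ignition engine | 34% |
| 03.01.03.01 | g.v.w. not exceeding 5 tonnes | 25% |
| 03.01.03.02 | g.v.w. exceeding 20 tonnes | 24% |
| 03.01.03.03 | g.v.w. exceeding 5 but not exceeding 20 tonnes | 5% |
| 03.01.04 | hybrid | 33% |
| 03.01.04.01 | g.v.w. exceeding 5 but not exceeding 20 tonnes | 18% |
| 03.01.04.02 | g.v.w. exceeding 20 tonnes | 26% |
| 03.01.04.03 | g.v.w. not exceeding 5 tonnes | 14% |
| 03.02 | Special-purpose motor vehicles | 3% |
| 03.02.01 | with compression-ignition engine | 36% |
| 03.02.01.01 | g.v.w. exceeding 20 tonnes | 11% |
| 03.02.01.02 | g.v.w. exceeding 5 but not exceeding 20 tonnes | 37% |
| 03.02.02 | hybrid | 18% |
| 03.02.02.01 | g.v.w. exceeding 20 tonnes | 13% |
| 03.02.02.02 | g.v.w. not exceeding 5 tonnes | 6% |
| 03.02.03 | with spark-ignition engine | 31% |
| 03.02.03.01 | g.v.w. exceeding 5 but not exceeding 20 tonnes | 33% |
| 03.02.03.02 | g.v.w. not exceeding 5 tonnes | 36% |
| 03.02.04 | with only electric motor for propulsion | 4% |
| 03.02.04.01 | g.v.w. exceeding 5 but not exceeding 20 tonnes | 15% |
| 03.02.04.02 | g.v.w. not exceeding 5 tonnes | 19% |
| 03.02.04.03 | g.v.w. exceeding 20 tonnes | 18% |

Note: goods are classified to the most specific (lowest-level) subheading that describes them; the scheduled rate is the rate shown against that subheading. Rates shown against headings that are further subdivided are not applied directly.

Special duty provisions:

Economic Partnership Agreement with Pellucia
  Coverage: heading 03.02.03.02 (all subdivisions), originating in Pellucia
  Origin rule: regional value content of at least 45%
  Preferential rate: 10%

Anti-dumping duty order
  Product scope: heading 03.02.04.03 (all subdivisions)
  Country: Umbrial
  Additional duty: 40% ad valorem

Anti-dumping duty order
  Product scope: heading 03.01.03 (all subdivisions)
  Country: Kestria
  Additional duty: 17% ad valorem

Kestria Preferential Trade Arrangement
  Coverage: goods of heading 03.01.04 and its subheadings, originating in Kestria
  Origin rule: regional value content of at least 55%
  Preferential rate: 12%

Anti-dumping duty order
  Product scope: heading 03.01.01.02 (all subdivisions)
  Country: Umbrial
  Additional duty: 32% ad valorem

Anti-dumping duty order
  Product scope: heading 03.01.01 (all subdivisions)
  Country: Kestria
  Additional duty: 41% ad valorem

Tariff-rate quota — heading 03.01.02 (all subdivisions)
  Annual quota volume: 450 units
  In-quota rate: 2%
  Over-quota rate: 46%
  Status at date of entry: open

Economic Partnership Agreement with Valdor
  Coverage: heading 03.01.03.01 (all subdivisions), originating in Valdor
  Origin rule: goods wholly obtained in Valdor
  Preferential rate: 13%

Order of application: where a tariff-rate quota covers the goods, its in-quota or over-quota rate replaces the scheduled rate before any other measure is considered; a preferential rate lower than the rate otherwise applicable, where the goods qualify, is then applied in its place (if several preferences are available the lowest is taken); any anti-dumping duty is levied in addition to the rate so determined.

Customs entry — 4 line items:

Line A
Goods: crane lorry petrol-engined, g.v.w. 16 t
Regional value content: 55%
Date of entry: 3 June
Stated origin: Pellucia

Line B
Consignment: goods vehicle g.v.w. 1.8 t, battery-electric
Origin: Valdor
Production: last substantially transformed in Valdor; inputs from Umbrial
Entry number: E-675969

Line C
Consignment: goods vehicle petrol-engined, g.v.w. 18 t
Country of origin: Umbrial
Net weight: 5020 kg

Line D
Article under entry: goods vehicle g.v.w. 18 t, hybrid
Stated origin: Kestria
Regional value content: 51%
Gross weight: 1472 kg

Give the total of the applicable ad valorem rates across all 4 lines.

Line A: crane lorry → 03.02; petrol-engined → 03.02.03; g.v.w. 16 t → 03.02.03.01. Scheduled 33%. Pellucia agreement on 03.02.03.02: 03.02.03.01 not covered. → 33%.
Line B: goods vehicle → 03.01; battery-electric → 03.01.01; g.v.w. 1.8 t → 03.01.01.01. Scheduled 20%. Valdor agreement on 03.01.03.01: 03.01.01.01 not covered. → 20%.
Line C: goods vehicle → 03.01; petrol-engined → 03.01.03; g.v.w. 18 t → 03.01.03.03. Scheduled 5%. No special measure applies. → 5%.
Line D: goods vehicle → 03.01; hybrid → 03.01.04; g.v.w. 18 t → 03.01.04.01. Scheduled 18%. Kestria agreement on 03.01.04: RVC < 55%. → 18%.
Sum: 33% + 20% + 5% + 18% = 76%.

76%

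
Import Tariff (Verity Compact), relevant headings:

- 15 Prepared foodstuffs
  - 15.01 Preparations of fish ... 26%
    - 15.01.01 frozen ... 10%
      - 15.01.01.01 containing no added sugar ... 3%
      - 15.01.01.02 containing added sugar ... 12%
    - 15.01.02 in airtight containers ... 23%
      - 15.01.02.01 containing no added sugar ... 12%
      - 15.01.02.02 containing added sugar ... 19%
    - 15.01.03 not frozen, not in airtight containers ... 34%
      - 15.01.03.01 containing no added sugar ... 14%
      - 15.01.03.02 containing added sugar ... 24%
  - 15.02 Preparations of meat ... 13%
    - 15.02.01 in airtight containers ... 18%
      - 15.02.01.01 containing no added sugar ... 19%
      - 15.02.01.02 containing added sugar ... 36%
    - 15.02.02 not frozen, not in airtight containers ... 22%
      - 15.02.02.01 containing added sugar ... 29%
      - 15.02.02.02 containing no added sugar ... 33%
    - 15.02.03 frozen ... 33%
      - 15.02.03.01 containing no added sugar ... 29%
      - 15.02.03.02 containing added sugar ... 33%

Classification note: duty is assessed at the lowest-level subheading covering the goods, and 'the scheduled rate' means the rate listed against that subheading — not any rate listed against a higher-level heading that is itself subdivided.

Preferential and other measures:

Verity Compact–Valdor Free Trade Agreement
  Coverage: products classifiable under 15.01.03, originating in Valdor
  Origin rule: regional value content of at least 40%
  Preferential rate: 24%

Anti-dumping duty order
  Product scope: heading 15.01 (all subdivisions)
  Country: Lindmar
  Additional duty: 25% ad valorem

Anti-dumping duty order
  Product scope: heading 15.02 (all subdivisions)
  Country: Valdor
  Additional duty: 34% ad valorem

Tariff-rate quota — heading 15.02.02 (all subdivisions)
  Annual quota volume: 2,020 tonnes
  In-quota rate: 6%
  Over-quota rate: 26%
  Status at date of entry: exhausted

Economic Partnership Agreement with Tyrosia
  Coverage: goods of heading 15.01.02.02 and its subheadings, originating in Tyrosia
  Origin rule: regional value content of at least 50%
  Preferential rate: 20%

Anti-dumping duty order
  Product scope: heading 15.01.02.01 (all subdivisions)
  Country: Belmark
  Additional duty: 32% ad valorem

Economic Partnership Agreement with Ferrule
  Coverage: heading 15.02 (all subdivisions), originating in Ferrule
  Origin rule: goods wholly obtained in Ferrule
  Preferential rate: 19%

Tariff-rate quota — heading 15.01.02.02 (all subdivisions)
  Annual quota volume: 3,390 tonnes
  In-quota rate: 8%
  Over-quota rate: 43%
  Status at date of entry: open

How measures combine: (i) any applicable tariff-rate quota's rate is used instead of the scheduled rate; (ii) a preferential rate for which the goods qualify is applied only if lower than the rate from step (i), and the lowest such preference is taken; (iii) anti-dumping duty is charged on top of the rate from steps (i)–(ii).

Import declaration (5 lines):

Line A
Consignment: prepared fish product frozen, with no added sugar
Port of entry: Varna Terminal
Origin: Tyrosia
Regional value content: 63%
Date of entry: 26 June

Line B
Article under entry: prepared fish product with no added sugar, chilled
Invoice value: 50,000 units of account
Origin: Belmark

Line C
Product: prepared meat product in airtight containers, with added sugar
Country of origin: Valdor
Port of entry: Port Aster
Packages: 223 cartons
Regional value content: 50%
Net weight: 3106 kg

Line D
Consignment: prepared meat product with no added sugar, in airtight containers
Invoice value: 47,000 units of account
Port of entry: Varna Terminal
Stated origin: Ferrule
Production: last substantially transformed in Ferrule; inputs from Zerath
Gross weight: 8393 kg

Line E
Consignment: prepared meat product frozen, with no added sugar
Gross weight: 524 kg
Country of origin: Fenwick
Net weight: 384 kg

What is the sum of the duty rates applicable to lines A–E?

Line A: prepared fish product → 15.01; frozen → 15.01.01; with no added sugar → 15.01.01.01. Scheduled 3%. Tyrosia agreement on 15.01.02.02: 15.01.01.01 not covered. → 3%.
Line B: prepared fish product → 15.01; chilled → 15.01.03; with no added sugar → 15.01.03.01. Scheduled 14%. No special measure applies. → 14%.
Line C: prepared meat product → 15.02; in airtight containers → 15.02.01; with added sugar → 15.02.01.02. Scheduled 36%. Valdor agreement on 15.01.03: 15.02.01.02 not covered; anti-dumping (Valdor, 15.02): +34%; total 36% + 34% = 70%. → 70%.
Line D: prepared meat product → 15.02; in airtight containers → 15.02.01; with no added sugar → 15.02.01.01. Scheduled 19%. Ferrule agreement on 15.02: not wholly obtained. → 19%.
Line E: prepared meat product → 15.02; frozen → 15.02.03; with no added sugar → 15.02.03.01. Scheduled 29%. No special measure applies. → 29%.
Sum: 3% + 14% + 70% + 19% + 29% = 135%.

135%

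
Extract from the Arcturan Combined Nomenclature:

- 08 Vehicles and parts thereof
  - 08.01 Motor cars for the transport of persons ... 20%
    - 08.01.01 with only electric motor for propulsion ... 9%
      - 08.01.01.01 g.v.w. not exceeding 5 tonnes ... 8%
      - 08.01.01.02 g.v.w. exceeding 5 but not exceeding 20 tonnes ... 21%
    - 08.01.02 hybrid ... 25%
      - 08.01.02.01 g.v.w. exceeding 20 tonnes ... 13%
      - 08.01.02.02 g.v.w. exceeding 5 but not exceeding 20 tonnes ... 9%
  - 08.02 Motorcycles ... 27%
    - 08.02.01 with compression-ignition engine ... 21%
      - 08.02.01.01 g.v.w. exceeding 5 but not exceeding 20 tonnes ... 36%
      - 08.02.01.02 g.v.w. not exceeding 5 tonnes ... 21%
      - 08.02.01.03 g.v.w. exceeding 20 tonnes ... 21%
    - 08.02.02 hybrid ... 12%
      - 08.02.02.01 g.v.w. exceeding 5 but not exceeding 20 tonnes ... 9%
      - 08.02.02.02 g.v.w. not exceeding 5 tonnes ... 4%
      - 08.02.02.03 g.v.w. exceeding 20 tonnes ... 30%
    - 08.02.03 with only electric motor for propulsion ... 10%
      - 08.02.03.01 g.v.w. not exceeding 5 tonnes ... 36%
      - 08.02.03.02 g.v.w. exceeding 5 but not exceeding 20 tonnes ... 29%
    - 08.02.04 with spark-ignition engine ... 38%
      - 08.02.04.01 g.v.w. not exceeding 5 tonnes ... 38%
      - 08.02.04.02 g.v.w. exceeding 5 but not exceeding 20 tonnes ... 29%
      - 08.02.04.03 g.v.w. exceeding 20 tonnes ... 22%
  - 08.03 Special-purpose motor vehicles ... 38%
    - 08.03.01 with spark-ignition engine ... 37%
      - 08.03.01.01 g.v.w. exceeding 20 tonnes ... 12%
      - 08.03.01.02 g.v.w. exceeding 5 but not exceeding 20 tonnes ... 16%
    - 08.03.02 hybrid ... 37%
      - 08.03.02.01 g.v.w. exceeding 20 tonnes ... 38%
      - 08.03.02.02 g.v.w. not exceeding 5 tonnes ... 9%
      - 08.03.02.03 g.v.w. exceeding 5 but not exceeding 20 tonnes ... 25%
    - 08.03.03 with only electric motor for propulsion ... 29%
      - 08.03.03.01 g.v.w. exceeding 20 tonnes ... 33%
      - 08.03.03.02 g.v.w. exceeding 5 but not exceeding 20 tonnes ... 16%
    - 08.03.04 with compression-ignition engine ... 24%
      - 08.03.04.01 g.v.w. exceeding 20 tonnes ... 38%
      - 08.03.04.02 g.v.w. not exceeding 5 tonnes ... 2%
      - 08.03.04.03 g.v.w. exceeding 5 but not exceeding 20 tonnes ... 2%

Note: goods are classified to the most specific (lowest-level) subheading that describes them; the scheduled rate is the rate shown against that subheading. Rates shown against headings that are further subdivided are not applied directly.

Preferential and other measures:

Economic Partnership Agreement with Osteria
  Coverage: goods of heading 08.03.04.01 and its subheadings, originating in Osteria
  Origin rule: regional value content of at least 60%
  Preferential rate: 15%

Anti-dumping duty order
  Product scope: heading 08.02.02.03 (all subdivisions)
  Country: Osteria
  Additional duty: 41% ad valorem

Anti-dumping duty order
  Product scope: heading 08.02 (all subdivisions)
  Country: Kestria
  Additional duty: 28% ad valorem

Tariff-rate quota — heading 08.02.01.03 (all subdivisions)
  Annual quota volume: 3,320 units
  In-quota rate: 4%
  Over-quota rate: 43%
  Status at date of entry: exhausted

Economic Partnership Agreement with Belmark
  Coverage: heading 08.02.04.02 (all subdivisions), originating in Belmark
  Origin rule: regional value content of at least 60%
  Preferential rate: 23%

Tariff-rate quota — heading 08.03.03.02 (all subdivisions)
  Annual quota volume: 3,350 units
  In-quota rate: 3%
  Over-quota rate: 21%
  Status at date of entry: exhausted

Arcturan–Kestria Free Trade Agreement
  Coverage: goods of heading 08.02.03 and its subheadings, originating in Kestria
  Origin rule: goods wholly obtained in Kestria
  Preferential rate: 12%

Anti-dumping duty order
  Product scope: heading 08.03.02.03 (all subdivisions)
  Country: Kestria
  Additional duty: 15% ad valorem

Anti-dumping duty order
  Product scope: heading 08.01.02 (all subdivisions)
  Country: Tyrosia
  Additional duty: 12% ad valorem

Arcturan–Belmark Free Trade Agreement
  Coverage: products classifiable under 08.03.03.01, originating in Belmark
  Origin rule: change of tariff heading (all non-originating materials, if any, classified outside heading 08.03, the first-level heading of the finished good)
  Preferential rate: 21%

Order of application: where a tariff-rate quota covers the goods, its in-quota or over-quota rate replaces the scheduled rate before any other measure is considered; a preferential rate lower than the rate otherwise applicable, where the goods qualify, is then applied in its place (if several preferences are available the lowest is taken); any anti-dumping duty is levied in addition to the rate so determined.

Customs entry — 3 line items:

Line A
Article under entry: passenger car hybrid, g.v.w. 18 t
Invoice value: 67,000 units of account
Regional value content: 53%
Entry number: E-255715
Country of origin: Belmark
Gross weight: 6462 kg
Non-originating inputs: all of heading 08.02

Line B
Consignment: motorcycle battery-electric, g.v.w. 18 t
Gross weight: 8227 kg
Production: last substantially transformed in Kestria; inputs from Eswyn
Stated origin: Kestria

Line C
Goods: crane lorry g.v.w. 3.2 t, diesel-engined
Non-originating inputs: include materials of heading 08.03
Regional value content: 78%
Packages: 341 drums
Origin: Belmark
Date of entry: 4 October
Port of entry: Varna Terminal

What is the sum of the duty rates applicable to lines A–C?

68%

Line A: passenger car → 08.01; hybrid → 08.01.02; g.v.w. 18 t → 08.01.02.02. Scheduled 9%. Belmark agreement on 08.02.04.02: 08.01.02.02 not covered; Belmark agreement on 08.03.03.01: 08.01.02.02 not covered. → 9%.
Line B: motorcycle → 08.02; battery-electric → 08.02.03; g.v.w. 18 t → 08.02.03.02. Scheduled 29%. Kestria agreement on 08.02.03: not wholly obtained; anti-dumping (Kestria, 08.02): +28%; total 29% + 28% = 57%. → 57%.
Line C: crane lorry → 08.03; diesel-engined → 08.03.04; g.v.w. 3.2 t → 08.03.04.02. Scheduled 2%. Belmark agreement on 08.02.04.02: 08.03.04.02 not covered; Belmark agreement on 08.03.03.01: 08.03.04.02 not covered. → 2%.
Sum: 9% + 57% + 2% = 68%.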